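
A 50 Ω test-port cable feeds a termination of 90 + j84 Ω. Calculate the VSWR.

Γ = (Z_L − Z_0)/(Z_L + Z_0) = (40 + j84)/(140 + j84)
|Γ| = 93/163 = 0.57
VSWR = (1 + |Γ|)/(1 − |Γ|) = 1.57/0.43

VSWR ≈ 3.65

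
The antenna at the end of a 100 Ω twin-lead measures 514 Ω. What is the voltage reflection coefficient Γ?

Γ = 0.674

Γ = (Z_L − Z_0)/(Z_L + Z_0) = (514 − 100)/(514 + 100) = 414/614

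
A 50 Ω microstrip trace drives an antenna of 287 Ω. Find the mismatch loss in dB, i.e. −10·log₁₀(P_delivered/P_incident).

Γ = (287 − 50)/(287 + 50) = 0.703
|Γ|² = 0.495, so P_del/P_inc = 1 − |Γ|² = 0.505
ML = −10·log₁₀(1 − |Γ|²)

mismatch loss ≈ 2.96 dB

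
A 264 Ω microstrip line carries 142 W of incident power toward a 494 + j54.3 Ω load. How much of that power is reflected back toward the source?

P_reflected ≈ 13.7 W

|Γ| = |(230 + j54.3)/(758 + j54.3)| = 0.311
|Γ|² = 0.0967
P_refl = |Γ|²·P_inc = 13.7 W, P_del = (1 − |Γ|²)·P_inc = 128 W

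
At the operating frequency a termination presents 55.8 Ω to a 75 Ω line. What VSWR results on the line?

Γ = (55.8 − 75)/(55.8 + 75) = -0.147
VSWR = (1 + 0.147)/(1 − 0.147)

VSWR ≈ 1.34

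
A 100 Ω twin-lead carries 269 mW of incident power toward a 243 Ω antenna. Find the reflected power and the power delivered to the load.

P_reflected ≈ 46.8 mW; P_delivered ≈ 222 mW

Γ = (243 − 100)/(243 + 100) = 0.417
|Γ|² = 0.174
P_refl = |Γ|²·P_inc = 46.8 mW, P_del = (1 − |Γ|²)·P_inc = 222 mW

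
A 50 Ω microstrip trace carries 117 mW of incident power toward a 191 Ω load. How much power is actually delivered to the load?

P_delivered ≈ 77 mW

Γ = (191 − 50)/(191 + 50) = 0.585
|Γ|² = 0.342
P_refl = |Γ|²·P_inc = 40 mW, P_del = (1 − |Γ|²)·P_inc = 77 mW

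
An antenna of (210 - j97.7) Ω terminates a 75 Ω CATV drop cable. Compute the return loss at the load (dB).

Γ = (135 − j97.7)/(285 − j97.7), |Γ| = 0.553
RL = −20·log₁₀|Γ| = −20·log₁₀(0.553)

RL ≈ 5.14 dB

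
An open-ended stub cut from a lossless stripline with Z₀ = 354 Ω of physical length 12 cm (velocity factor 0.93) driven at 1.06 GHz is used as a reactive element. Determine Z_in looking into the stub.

Z_in ≈ +j1250 Ω

λ = v/f = 0.93·c / 1.06 GHz = 0.263 m
βl = 2π·l/λ = 2π × 0.456 = 164°
tan(βl) = -0.284
For an open-ended stub, Z_in = −jZ_0·cot(βl) = −jZ_0/tan(βl)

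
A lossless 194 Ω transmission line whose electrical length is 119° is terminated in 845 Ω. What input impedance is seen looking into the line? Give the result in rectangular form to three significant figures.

Z_in ≈ 57.3 + j100 Ω

tan(βl) = tan(119°) = -1.8
Z_in = Z_0·(Z_L + jZ_0·tanβl)/(Z_0 + jZ_L·tanβl)
     = 194·(845 − j350)/(194 − j1520)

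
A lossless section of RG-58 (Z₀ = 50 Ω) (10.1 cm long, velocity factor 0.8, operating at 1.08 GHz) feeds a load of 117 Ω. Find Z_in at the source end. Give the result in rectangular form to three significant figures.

Z_in ≈ 86.3 + j44.7 Ω

λ = v/f = 0.8·c / 1.08 GHz = 0.222 m
βl = 2π·l/λ = 2π × 0.455 = 164°
tan(βl) = tan(164°) = -0.294
Z_in = Z_0·(Z_L + jZ_0·tanβl)/(Z_0 + jZ_L·tanβl)
     = 50·(117 − j14.7)/(50 − j34.4)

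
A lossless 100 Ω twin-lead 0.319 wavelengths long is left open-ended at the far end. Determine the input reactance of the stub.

βl = 2π × 0.319 = 115°
tan(βl) = -2.16
For an open-ended stub, Z_in = −jZ_0·cot(βl) = −jZ_0/tan(βl)

X_in ≈ 46.3 Ω (inductive)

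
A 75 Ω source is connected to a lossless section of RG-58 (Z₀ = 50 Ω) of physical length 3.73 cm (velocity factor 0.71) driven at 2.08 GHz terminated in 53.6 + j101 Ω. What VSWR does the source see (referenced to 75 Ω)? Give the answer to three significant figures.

VSWR ≈ 7.95

λ = v/f = 0.71·c / 2.08 GHz = 0.102 m
βl = 2π·l/λ = 2π × 0.364 = 131°
tan(βl) = -1.15
Z_in = Z_0·(Z_L + jZ_0·tanβl)/(Z_0 + jZ_L·tanβl) = 9.92 + j16.9 Ω
Γ_s = (Z_in − Z_s)/(Z_in + Z_s) = (-65.1 + j16.9)/(84.9 + j16.9), |Γ_s| = 0.776
VSWR = (1 + |Γ_s|)/(1 − |Γ_s|)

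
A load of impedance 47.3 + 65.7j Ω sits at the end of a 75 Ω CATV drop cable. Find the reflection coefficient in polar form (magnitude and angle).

Γ = (Z_L − Z_0)/(Z_L + Z_0) = (-27.7 + j65.7)/(122.3 + j65.7)
|Γ| = 71.3/139 = 0.514

Γ ≈ 0.514 ∠ 84.6°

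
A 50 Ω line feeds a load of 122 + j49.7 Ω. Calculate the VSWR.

VSWR ≈ 2.91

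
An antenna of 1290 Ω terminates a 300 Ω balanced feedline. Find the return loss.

Γ = (1290 − 300)/(1290 + 300) = 0.623
RL = −20·log₁₀|Γ| = −20·log₁₀(0.623)

RL ≈ 4.12 dB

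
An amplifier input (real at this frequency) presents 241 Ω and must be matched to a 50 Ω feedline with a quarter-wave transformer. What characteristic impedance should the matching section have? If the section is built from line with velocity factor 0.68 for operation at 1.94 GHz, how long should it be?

Z_qwt ≈ 110 Ω; length ≈ 2.63 cm

Z_qwt = √(Z_0·R_L) = √(50 × 241) = √12050
λ = 0.68·c/f = 0.105 m, so l = λ/4 = 0.0263 m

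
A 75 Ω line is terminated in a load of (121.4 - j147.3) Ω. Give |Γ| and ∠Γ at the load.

Γ = (Z_L − Z_0)/(Z_L + Z_0) = (46.4 − j147.3)/(196.4 − j147.3)
|Γ| = 154/246 = 0.629

Γ ≈ 0.629 ∠ -35.6°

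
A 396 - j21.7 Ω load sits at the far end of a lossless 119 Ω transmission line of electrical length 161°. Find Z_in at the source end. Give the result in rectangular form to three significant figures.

tan(βl) = tan(161°) = -0.344
Z_in = Z_0·(Z_L + jZ_0·tanβl)/(Z_0 + jZ_L·tanβl)
     = 119·(396 − j62.7)/(112 − j136)

Z_in ≈ 202 + j180 Ω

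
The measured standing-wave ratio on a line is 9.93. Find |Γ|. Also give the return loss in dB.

|Γ| = (S − 1)/(S + 1) = (9.93 − 1)/(9.93 + 1) = 8.93/10.9
RL = −20·log₁₀|Γ| = −20·log₁₀(0.817)

|Γ| ≈ 0.817; return loss ≈ 1.76 dB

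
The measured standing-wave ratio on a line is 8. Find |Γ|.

|Γ| = (S − 1)/(S + 1) = (8 − 1)/(8 + 1) = 7/9

|Γ| ≈ 0.778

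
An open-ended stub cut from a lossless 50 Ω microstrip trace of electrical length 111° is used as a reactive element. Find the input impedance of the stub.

tan(βl) = -2.61
For an open-ended stub, Z_in = −jZ_0·cot(βl) = −jZ_0/tan(βl)

Z_in ≈ +j19.2 Ω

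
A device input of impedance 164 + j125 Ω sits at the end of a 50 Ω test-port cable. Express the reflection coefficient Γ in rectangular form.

Γ = (Z_L − Z_0)/(Z_L + Z_0) = (114 + j125)/(214 + j125)

Γ ≈ 0.652 + j0.204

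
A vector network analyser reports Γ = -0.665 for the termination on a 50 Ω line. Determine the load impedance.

Z_L = Z_0·(1 + Γ)/(1 − Γ) = 50·(0.335)/(1.67)

Z_L ≈ 10.1 Ω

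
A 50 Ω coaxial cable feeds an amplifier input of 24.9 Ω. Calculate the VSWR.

Γ = (24.9 − 50)/(24.9 + 50) = -0.335
VSWR = (1 + 0.335)/(1 − 0.335)

VSWR ≈ 2.01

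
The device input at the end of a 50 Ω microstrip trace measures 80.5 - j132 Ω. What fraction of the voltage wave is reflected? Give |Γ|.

|Γ| ≈ 0.73

Γ = (Z_L − Z_0)/(Z_L + Z_0) = (30.5 − j132)/(130.5 − j132)
|Γ| = 135/186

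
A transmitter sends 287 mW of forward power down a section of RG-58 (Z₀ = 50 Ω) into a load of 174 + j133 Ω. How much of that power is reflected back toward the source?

P_reflected ≈ 140 mW

|Γ| = |(124 + j133)/(224 + j133)| = 0.698
|Γ|² = 0.487
P_refl = |Γ|²·P_inc = 140 mW, P_del = (1 − |Γ|²)·P_inc = 147 mW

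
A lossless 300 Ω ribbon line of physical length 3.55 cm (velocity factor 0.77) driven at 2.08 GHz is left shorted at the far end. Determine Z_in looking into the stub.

λ = v/f = 0.77·c / 2.08 GHz = 0.111 m
βl = 2π·l/λ = 2π × 0.32 = 115°
tan(βl) = -2.14
For a shorted stub, Z_in = jZ_0·tan(βl)

Z_in ≈ −j641 Ω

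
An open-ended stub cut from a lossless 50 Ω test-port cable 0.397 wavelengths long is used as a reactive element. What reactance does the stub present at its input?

βl = 2π × 0.397 = 143°
tan(βl) = -0.756
For an open-ended stub, Z_in = −jZ_0·cot(βl) = −jZ_0/tan(βl)

X_in ≈ 66.2 Ω (inductive)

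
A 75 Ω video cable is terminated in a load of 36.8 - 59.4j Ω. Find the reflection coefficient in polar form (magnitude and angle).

Γ ≈ 0.558 ∠ -94.8°

Γ = (Z_L − Z_0)/(Z_L + Z_0) = (-38.2 − j59.4)/(111.8 − j59.4)
|Γ| = 70.6/127 = 0.558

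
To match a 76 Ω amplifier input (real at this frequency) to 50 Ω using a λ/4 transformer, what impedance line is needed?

Z_qwt = √(Z_0·R_L) = √(50 × 76) = √3800

Z_qwt ≈ 61.6 Ω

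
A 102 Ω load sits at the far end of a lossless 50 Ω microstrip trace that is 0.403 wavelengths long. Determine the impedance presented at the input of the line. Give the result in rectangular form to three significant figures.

βl = 2π × 0.403 = 145°
tan(βl) = tan(145°) = -0.698
Z_in = Z_0·(Z_L + jZ_0·tanβl)/(Z_0 + jZ_L·tanβl)
     = 50·(102 − j34.9)/(50 − j71.2)

Z_in ≈ 50.1 + j36.4 Ω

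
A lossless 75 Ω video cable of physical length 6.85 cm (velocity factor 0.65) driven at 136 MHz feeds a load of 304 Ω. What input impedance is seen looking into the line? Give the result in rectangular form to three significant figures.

Z_in ≈ 129 − j139 Ω

λ = v/f = 0.65·c / 136 MHz = 1.43 m
βl = 2π·l/λ = 2π × 0.0478 = 17.2°
tan(βl) = tan(17.2°) = 0.31
Z_in = Z_0·(Z_L + jZ_0·tanβl)/(Z_0 + jZ_L·tanβl)
     = 75·(304 + j23.2)/(75 + j94.1)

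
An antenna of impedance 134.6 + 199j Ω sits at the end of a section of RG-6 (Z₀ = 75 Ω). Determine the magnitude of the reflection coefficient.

|Γ| ≈ 0.719

Γ = (Z_L − Z_0)/(Z_L + Z_0) = (59.6 + j199)/(209.6 + j199)
|Γ| = 208/289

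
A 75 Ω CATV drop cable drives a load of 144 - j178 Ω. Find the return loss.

RL ≈ 3.4 dB

Γ = (69 − j178)/(219 − j178), |Γ| = 0.676
RL = −20·log₁₀|Γ| = −20·log₁₀(0.676)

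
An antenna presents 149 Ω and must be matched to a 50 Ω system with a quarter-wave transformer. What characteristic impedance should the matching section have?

Z_qwt = √(Z_0·R_L) = √(50 × 149) = √7450

Z_qwt ≈ 86.3 Ω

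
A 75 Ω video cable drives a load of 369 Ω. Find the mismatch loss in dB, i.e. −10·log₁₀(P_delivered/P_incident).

mismatch loss ≈ 2.51 dB

Γ = (369 − 75)/(369 + 75) = 0.662
|Γ|² = 0.438, so P_del/P_inc = 1 − |Γ|² = 0.562
ML = −10·log₁₀(1 − |Γ|²)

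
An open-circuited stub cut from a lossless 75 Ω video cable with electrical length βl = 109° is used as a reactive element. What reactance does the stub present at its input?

tan(βl) = -2.9
For an open-circuited stub, Z_in = −jZ_0·cot(βl) = −jZ_0/tan(βl)

X_in ≈ 25.8 Ω (inductive)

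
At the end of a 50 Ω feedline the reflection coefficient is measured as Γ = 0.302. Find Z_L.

Z_L ≈ 93.3 Ω

Z_L = Z_0·(1 + Γ)/(1 − Γ) = 50·(1.3)/(0.698)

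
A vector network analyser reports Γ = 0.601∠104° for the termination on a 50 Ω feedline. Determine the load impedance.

Z_L ≈ 19.3 + j35.3 Ω

Z_L = Z_0·(1 + Γ)/(1 − Γ) = 50·(0.855 + j0.583)/(1.15 − j0.583)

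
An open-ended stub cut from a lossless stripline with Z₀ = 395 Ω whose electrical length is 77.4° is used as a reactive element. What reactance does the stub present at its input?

X_in ≈ -88.3 Ω (capacitive)

tan(βl) = 4.47
For an open-ended stub, Z_in = −jZ_0·cot(βl) = −jZ_0/tan(βl)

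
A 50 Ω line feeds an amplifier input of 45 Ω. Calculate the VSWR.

VSWR ≈ 1.11

Γ = (45 − 50)/(45 + 50) = -0.0526
VSWR = (1 + 0.0526)/(1 − 0.0526)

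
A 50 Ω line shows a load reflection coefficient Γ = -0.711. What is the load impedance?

Z_L = Z_0·(1 + Γ)/(1 − Γ) = 50·(0.289)/(1.71)

Z_L ≈ 8.45 Ω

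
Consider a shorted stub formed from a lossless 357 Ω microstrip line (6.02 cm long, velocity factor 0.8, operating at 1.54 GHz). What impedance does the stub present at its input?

λ = v/f = 0.8·c / 1.54 GHz = 0.156 m
βl = 2π·l/λ = 2π × 0.386 = 139°
tan(βl) = -0.867
For a shorted stub, Z_in = jZ_0·tan(βl)

Z_in ≈ −j310 Ω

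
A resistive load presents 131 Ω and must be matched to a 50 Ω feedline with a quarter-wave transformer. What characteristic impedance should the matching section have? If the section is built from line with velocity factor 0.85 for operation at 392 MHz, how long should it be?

Z_qwt = √(Z_0·R_L) = √(50 × 131) = √6550
λ = 0.85·c/f = 0.651 m, so l = λ/4 = 0.163 m

Z_qwt ≈ 80.9 Ω; length ≈ 16.3 cm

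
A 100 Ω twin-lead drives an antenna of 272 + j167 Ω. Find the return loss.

RL ≈ 4.61 dB

Γ = (172 + j167)/(372 + j167), |Γ| = 0.588
RL = −20·log₁₀|Γ| = −20·log₁₀(0.588)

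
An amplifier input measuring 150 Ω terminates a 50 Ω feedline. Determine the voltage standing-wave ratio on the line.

VSWR ≈ 3

Γ = (150 − 50)/(150 + 50) = 0.5
VSWR = (1 + 0.5)/(1 − 0.5)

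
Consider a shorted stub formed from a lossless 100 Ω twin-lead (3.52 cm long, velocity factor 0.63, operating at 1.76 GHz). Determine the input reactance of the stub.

X_in ≈ -188 Ω (capacitive)

λ = v/f = 0.63·c / 1.76 GHz = 0.107 m
βl = 2π·l/λ = 2π × 0.328 = 118°
tan(βl) = -1.88
For a shorted stub, Z_in = jZ_0·tan(βl)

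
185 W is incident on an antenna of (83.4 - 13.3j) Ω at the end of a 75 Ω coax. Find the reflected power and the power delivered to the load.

P_reflected ≈ 1.81 W; P_delivered ≈ 183 W

|Γ| = |(8.4 − j13.3)/(158.4 − j13.3)| = 0.099
|Γ|² = 0.00979
P_refl = |Γ|²·P_inc = 1.81 W, P_del = (1 − |Γ|²)·P_inc = 183 W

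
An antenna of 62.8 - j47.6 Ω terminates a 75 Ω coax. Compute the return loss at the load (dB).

Γ = (-12.2 − j47.6)/(137.8 − j47.6), |Γ| = 0.337
RL = −20·log₁₀|Γ| = −20·log₁₀(0.337)

RL ≈ 9.45 dB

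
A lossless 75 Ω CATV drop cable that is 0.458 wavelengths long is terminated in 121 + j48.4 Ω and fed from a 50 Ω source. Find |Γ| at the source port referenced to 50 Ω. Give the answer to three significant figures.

βl = 2π × 0.458 = 165°
tan(βl) = -0.27
Z_in = Z_0·(Z_L + jZ_0·tanβl)/(Z_0 + jZ_L·tanβl) = 82.7 + j54.7 Ω
Γ_s = (Z_in − Z_s)/(Z_in + Z_s) = (32.7 + j54.7)/(133 + j54.7), |Γ_s| = 0.444

|Γ| ≈ 0.444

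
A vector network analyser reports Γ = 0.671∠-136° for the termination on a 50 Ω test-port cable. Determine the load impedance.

Z_L = Z_0·(1 + Γ)/(1 − Γ) = 50·(0.517 − j0.466)/(1.48 + j0.466)

Z_L ≈ 11.4 − j19.3 Ω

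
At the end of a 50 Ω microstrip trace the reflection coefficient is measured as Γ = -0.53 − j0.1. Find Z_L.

Z_L = Z_0·(1 + Γ)/(1 − Γ) = 50·(0.47 − j0.1)/(1.53 + j0.1)

Z_L ≈ 15.1 − j4.25 Ω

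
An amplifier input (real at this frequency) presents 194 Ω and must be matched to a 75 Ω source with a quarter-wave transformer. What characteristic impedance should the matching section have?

Z_qwt ≈ 121 Ω

Z_qwt = √(Z_0·R_L) = √(75 × 194) = √14550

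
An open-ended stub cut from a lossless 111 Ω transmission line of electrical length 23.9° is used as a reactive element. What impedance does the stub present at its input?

Z_in ≈ −j250 Ω

tan(βl) = 0.443
For an open-ended stub, Z_in = −jZ_0·cot(βl) = −jZ_0/tan(βl)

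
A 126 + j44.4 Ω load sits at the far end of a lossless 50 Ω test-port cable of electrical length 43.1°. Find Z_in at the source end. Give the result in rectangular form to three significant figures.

tan(βl) = tan(43.1°) = 0.936
Z_in = Z_0·(Z_L + jZ_0·tanβl)/(Z_0 + jZ_L·tanβl)
     = 50·(126 + j91.2)/(8.45 + j118)

Z_in ≈ 42.3 − j50.4 Ω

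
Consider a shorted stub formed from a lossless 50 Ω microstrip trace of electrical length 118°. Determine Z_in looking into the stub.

tan(βl) = -1.88
For a shorted stub, Z_in = jZ_0·tan(βl)

Z_in ≈ −j94 Ω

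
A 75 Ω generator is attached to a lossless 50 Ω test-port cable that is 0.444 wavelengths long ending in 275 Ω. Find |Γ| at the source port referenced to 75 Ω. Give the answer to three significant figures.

|Γ| ≈ 0.618

βl = 2π × 0.444 = 160°
tan(βl) = -0.367
Z_in = Z_0·(Z_L + jZ_0·tanβl)/(Z_0 + jZ_L·tanβl) = 61.5 + j106 Ω
Γ_s = (Z_in − Z_s)/(Z_in + Z_s) = (-13.5 + j106)/(136 + j106), |Γ_s| = 0.618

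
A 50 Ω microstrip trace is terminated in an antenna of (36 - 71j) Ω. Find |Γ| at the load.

|Γ| ≈ 0.649

Γ = (Z_L − Z_0)/(Z_L + Z_0) = (-14 − j71)/(86 − j71)
|Γ| = 72.4/112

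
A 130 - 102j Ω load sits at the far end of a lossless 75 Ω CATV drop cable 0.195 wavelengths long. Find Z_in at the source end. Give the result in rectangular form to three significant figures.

βl = 2π × 0.195 = 70.2°
tan(βl) = tan(70.2°) = 2.78
Z_in = Z_0·(Z_L + jZ_0·tanβl)/(Z_0 + jZ_L·tanβl)
     = 75·(130 + j106)/(358 + j361)

Z_in ≈ 24.6 − j2.56 Ω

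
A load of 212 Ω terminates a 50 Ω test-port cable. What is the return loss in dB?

Γ = (212 − 50)/(212 + 50) = 0.618
RL = −20·log₁₀|Γ| = −20·log₁₀(0.618)

RL ≈ 4.18 dB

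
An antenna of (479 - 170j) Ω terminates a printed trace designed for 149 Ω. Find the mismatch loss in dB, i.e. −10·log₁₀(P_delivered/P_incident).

mismatch loss ≈ 1.71 dB

Γ = (330 − j170)/(628 − j170), |Γ| = 0.571
|Γ|² = 0.326, so P_del/P_inc = 1 − |Γ|² = 0.674
ML = −10·log₁₀(1 − |Γ|²)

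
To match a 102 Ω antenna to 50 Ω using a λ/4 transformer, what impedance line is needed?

Z_qwt = √(Z_0·R_L) = √(50 × 102) = √5100

Z_qwt ≈ 71.4 Ω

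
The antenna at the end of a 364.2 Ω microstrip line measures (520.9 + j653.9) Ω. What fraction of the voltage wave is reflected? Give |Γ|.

|Γ| ≈ 0.611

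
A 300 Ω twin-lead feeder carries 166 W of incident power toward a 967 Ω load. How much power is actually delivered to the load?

Γ = (967 − 300)/(967 + 300) = 0.526
|Γ|² = 0.277
P_refl = |Γ|²·P_inc = 46 W, P_del = (1 − |Γ|²)·P_inc = 120 W

P_delivered ≈ 120 W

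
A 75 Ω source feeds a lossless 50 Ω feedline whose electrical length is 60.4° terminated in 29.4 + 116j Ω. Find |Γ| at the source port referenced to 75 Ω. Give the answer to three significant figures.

|Γ| ≈ 0.836

tan(βl) = 1.76
Z_in = Z_0·(Z_L + jZ_0·tanβl)/(Z_0 + jZ_L·tanβl) = 11.4 − j62.3 Ω
Γ_s = (Z_in − Z_s)/(Z_in + Z_s) = (-63.6 − j62.3)/(86.4 − j62.3), |Γ_s| = 0.836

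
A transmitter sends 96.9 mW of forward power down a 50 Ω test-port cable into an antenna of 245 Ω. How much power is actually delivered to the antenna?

Γ = (245 − 50)/(245 + 50) = 0.661
|Γ|² = 0.437
P_refl = |Γ|²·P_inc = 42.3 mW, P_del = (1 − |Γ|²)·P_inc = 54.6 mW

P_delivered ≈ 54.6 mW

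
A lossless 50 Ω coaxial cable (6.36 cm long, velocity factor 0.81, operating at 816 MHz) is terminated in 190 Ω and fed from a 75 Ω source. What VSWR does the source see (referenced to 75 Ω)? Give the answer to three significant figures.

λ = v/f = 0.81·c / 816 MHz = 0.298 m
βl = 2π·l/λ = 2π × 0.214 = 76.9°
tan(βl) = 4.29
Z_in = Z_0·(Z_L + jZ_0·tanβl)/(Z_0 + jZ_L·tanβl) = 13.8 − j10.8 Ω
Γ_s = (Z_in − Z_s)/(Z_in + Z_s) = (-61.2 − j10.8)/(88.8 − j10.8), |Γ_s| = 0.694
VSWR = (1 + |Γ_s|)/(1 − |Γ_s|)

VSWR ≈ 5.54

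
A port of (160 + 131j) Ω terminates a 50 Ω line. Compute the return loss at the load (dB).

RL ≈ 3.21 dB

Γ = (110 + j131)/(210 + j131), |Γ| = 0.691
RL = −20·log₁₀|Γ| = −20·log₁₀(0.691)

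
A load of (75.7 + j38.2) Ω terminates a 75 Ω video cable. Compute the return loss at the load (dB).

Γ = (0.7 + j38.2)/(150.7 + j38.2), |Γ| = 0.246
RL = −20·log₁₀|Γ| = −20·log₁₀(0.246)

RL ≈ 12.2 dB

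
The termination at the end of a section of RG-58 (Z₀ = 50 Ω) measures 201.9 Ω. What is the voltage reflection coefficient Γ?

Γ = 0.603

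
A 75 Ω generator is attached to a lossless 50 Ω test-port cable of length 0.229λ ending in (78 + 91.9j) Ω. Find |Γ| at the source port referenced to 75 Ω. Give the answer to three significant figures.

βl = 2π × 0.229 = 82.4°
tan(βl) = 7.53
Z_in = Z_0·(Z_L + jZ_0·tanβl)/(Z_0 + jZ_L·tanβl) = 14.9 − j22.9 Ω
Γ_s = (Z_in − Z_s)/(Z_in + Z_s) = (-60.1 − j22.9)/(89.9 − j22.9), |Γ_s| = 0.694

|Γ| ≈ 0.694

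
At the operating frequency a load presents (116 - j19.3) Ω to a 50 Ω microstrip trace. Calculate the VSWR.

VSWR ≈ 2.4

Γ = (Z_L − Z_0)/(Z_L + Z_0) = (66 − j19.3)/(166 − j19.3)
|Γ| = 68.8/167 = 0.411
VSWR = (1 + |Γ|)/(1 − |Γ|) = 1.41/0.589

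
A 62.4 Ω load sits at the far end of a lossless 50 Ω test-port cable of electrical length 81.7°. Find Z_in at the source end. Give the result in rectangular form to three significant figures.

tan(βl) = tan(81.7°) = 6.85
Z_in = Z_0·(Z_L + jZ_0·tanβl)/(Z_0 + jZ_L·tanβl)
     = 50·(62.4 + j343)/(50 + j428)

Z_in ≈ 40.4 − j2.58 Ω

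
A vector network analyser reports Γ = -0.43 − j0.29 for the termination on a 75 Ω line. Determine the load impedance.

Z_L ≈ 25.8 − j20.4 Ω

Z_L = Z_0·(1 + Γ)/(1 − Γ) = 75·(0.57 − j0.29)/(1.43 + j0.29)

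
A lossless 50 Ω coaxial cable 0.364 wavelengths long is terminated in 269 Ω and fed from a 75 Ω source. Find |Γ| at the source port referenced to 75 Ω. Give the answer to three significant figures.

βl = 2π × 0.364 = 131°
tan(βl) = -1.15
Z_in = Z_0·(Z_L + jZ_0·tanβl)/(Z_0 + jZ_L·tanβl) = 15.9 + j40.9 Ω
Γ_s = (Z_in − Z_s)/(Z_in + Z_s) = (-59.1 + j40.9)/(90.9 + j40.9), |Γ_s| = 0.721

|Γ| ≈ 0.721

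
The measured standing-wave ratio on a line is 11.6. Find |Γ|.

|Γ| ≈ 0.841

|Γ| = (S − 1)/(S + 1) = (11.6 − 1)/(11.6 + 1) = 10.6/12.6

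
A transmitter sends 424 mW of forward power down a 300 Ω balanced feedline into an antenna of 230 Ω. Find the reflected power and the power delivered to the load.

P_reflected ≈ 7.4 mW; P_delivered ≈ 417 mW

Γ = (230 − 300)/(230 + 300) = -0.132
|Γ|² = 0.0174
P_refl = |Γ|²·P_inc = 7.4 mW, P_del = (1 − |Γ|²)·P_inc = 417 mW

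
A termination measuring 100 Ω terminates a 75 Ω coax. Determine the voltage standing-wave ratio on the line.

VSWR ≈ 1.33

Γ = (100 − 75)/(100 + 75) = 0.143
VSWR = (1 + 0.143)/(1 − 0.143)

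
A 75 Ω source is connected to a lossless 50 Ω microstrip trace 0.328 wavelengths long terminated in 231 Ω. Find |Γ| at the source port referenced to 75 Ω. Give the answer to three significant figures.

|Γ| ≈ 0.718

βl = 2π × 0.328 = 118°
tan(βl) = -1.87
Z_in = Z_0·(Z_L + jZ_0·tanβl)/(Z_0 + jZ_L·tanβl) = 13.7 + j25.1 Ω
Γ_s = (Z_in − Z_s)/(Z_in + Z_s) = (-61.3 + j25.1)/(88.7 + j25.1), |Γ_s| = 0.718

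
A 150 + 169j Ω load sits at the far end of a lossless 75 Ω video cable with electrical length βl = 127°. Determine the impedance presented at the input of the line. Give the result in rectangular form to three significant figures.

tan(βl) = tan(127°) = -1.33
Z_in = Z_0·(Z_L + jZ_0·tanβl)/(Z_0 + jZ_L·tanβl)
     = 75·(150 + j69.5)/(299 − j199)

Z_in ≈ 18 + j29.4 Ω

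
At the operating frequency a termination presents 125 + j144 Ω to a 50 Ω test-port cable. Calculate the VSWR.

VSWR ≈ 6.05

Γ = (Z_L − Z_0)/(Z_L + Z_0) = (75 + j144)/(175 + j144)
|Γ| = 162/227 = 0.716
VSWR = (1 + |Γ|)/(1 − |Γ|) = 1.72/0.284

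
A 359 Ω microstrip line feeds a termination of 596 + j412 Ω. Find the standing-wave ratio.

Γ = (Z_L − Z_0)/(Z_L + Z_0) = (237 + j412)/(955 + j412)
|Γ| = 475/1040 = 0.457
VSWR = (1 + |Γ|)/(1 − |Γ|) = 1.46/0.543

VSWR ≈ 2.68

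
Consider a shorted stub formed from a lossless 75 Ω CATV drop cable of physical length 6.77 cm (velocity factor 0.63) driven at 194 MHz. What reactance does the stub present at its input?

λ = v/f = 0.63·c / 194 MHz = 0.974 m
βl = 2π·l/λ = 2π × 0.0695 = 25°
tan(βl) = 0.467
For a shorted stub, Z_in = jZ_0·tan(βl)

X_in ≈ 35 Ω (inductive)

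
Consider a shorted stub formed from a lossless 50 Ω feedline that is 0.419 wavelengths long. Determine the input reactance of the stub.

X_in ≈ -27.9 Ω (capacitive)

βl = 2π × 0.419 = 151°
tan(βl) = -0.558
For a shorted stub, Z_in = jZ_0·tan(βl)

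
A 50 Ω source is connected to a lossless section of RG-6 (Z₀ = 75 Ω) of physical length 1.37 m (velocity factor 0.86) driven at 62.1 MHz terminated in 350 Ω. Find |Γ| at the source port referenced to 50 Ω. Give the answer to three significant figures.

λ = v/f = 0.86·c / 62.1 MHz = 4.15 m
βl = 2π·l/λ = 2π × 0.33 = 119°
tan(βl) = -1.83
Z_in = Z_0·(Z_L + jZ_0·tanβl)/(Z_0 + jZ_L·tanβl) = 20.6 + j38.7 Ω
Γ_s = (Z_in − Z_s)/(Z_in + Z_s) = (-29.4 + j38.7)/(70.6 + j38.7), |Γ_s| = 0.603

|Γ| ≈ 0.603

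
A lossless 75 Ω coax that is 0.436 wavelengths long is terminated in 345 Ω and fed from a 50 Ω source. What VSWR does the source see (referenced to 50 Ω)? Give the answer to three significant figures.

VSWR ≈ 6.33

βl = 2π × 0.436 = 157°
tan(βl) = -0.425
Z_in = Z_0·(Z_L + jZ_0·tanβl)/(Z_0 + jZ_L·tanβl) = 84.4 + j133 Ω
Γ_s = (Z_in − Z_s)/(Z_in + Z_s) = (34.4 + j133)/(134 + j133), |Γ_s| = 0.727
VSWR = (1 + |Γ_s|)/(1 − |Γ_s|)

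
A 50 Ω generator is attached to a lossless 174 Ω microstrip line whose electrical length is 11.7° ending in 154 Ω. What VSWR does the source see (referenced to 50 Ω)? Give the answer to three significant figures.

tan(βl) = 0.207
Z_in = Z_0·(Z_L + jZ_0·tanβl)/(Z_0 + jZ_L·tanβl) = 155 + j7.55 Ω
Γ_s = (Z_in − Z_s)/(Z_in + Z_s) = (105 + j7.55)/(205 + j7.55), |Γ_s| = 0.514
VSWR = (1 + |Γ_s|)/(1 − |Γ_s|)

VSWR ≈ 3.12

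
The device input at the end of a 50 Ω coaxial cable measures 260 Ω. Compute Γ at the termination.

Γ = (Z_L − Z_0)/(Z_L + Z_0) = (260 − 50)/(260 + 50) = 210/310

Γ = 0.677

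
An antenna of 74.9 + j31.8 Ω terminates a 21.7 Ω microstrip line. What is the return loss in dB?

RL ≈ 4.3 dB

Γ = (53.2 + j31.8)/(96.6 + j31.8), |Γ| = 0.609
RL = −20·log₁₀|Γ| = −20·log₁₀(0.609)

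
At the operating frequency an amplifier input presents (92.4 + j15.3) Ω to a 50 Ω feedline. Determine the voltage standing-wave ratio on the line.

Γ = (Z_L − Z_0)/(Z_L + Z_0) = (42.4 + j15.3)/(142.4 + j15.3)
|Γ| = 45.1/143 = 0.315
VSWR = (1 + |Γ|)/(1 − |Γ|) = 1.31/0.685

VSWR ≈ 1.92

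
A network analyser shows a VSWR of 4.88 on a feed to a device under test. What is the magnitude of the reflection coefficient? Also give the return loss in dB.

|Γ| = (S − 1)/(S + 1) = (4.88 − 1)/(4.88 + 1) = 3.88/5.88
RL = −20·log₁₀|Γ| = −20·log₁₀(0.66)

|Γ| ≈ 0.66; return loss ≈ 3.61 dB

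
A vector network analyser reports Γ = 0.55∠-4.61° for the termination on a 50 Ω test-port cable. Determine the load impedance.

Z_L ≈ 169 − j21.5 Ω

Z_L = Z_0·(1 + Γ)/(1 − Γ) = 50·(1.55 − j0.0442)/(0.452 + j0.0442)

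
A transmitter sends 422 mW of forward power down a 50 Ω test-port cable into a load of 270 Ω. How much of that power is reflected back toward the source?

Γ = (270 − 50)/(270 + 50) = 0.688
|Γ|² = 0.473
P_refl = |Γ|²·P_inc = 199 mW, P_del = (1 − |Γ|²)·P_inc = 223 mW

P_reflected ≈ 199 mW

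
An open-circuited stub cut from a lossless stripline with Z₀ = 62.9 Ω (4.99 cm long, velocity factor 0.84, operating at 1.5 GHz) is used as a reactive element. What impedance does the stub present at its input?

Z_in ≈ +j19.1 Ω

λ = v/f = 0.84·c / 1.5 GHz = 0.168 m
βl = 2π·l/λ = 2π × 0.297 = 107°
tan(βl) = -3.29
For an open-circuited stub, Z_in = −jZ_0·cot(βl) = −jZ_0/tan(βl)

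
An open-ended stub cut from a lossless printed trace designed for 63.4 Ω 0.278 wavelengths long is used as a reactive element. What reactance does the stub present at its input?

X_in ≈ 11.3 Ω (inductive)

βl = 2π × 0.278 = 100°
tan(βl) = -5.63
For an open-ended stub, Z_in = −jZ_0·cot(βl) = −jZ_0/tan(βl)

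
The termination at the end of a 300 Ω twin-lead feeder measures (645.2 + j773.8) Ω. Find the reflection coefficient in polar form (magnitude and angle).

Γ ≈ 0.694 ∠ 26.7°

Γ = (Z_L − Z_0)/(Z_L + Z_0) = (345.2 + j773.8)/(945.2 + j773.8)
|Γ| = 847/1220 = 0.694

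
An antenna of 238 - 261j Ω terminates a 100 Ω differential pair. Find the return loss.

RL ≈ 3.21 dB

Γ = (138 − j261)/(338 − j261), |Γ| = 0.691
RL = −20·log₁₀|Γ| = −20·log₁₀(0.691)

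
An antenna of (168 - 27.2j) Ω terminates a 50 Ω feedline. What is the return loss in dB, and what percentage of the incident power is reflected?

Γ = (118 − j27.2)/(218 − j27.2), |Γ| = 0.551
RL = −20·log₁₀(0.551) = 5.17 dB
P_refl/P_inc = |Γ|² = 0.304

RL ≈ 5.17 dB; 30.4% of incident power reflected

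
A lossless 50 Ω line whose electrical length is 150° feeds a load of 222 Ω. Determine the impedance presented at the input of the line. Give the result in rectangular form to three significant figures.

Z_in ≈ 39.1 + j71.4 Ω

tan(βl) = tan(150°) = -0.577
Z_in = Z_0·(Z_L + jZ_0·tanβl)/(Z_0 + jZ_L·tanβl)
     = 50·(222 − j28.9)/(50 − j128)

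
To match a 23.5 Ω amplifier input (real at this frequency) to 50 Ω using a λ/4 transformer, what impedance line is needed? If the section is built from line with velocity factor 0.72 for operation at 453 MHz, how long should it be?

Z_qwt = √(Z_0·R_L) = √(50 × 23.5) = √1175
λ = 0.72·c/f = 0.477 m, so l = λ/4 = 0.119 m

Z_qwt ≈ 34.3 Ω; length ≈ 11.9 cm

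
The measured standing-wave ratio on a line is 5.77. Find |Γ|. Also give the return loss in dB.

|Γ| = (S − 1)/(S + 1) = (5.77 − 1)/(5.77 + 1) = 4.77/6.77
RL = −20·log₁₀|Γ| = −20·log₁₀(0.705)

|Γ| ≈ 0.705; return loss ≈ 3.04 dB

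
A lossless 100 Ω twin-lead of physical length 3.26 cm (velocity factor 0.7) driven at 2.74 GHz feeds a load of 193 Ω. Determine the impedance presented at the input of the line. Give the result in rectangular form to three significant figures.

λ = v/f = 0.7·c / 2.74 GHz = 0.0766 m
βl = 2π·l/λ = 2π × 0.425 = 153°
tan(βl) = tan(153°) = -0.507
Z_in = Z_0·(Z_L + jZ_0·tanβl)/(Z_0 + jZ_L·tanβl)
     = 100·(193 − j50.7)/(100 − j97.8)

Z_in ≈ 124 + j70.6 Ω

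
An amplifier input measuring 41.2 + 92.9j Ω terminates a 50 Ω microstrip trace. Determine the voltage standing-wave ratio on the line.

Γ = (Z_L − Z_0)/(Z_L + Z_0) = (-8.8 + j92.9)/(91.2 + j92.9)
|Γ| = 93.3/130 = 0.717
VSWR = (1 + |Γ|)/(1 − |Γ|) = 1.72/0.283

VSWR ≈ 6.06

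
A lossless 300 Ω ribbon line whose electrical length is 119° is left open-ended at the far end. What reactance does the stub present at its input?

tan(βl) = -1.8
For an open-ended stub, Z_in = −jZ_0·cot(βl) = −jZ_0/tan(βl)

X_in ≈ 166 Ω (inductive)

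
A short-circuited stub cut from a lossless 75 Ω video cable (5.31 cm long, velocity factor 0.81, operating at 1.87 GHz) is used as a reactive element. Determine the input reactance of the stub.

λ = v/f = 0.81·c / 1.87 GHz = 0.13 m
βl = 2π·l/λ = 2π × 0.409 = 147°
tan(βl) = -0.647
For a short-circuited stub, Z_in = jZ_0·tan(βl)

X_in ≈ -48.5 Ω (capacitive)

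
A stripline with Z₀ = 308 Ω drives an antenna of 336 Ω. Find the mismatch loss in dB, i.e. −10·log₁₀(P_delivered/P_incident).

mismatch loss ≈ 0.00822 dB

Γ = (336 − 308)/(336 + 308) = 0.0435
|Γ|² = 0.00189, so P_del/P_inc = 1 − |Γ|² = 0.998
ML = −10·log₁₀(1 − |Γ|²)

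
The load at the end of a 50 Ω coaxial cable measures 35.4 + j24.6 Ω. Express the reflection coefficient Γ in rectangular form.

Γ = (Z_L − Z_0)/(Z_L + Z_0) = (-14.6 + j24.6)/(85.4 + j24.6)

Γ ≈ -0.0812 + j0.311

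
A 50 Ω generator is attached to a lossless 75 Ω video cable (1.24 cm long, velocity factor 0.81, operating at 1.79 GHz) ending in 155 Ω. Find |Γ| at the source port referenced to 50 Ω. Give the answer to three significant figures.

λ = v/f = 0.81·c / 1.79 GHz = 0.136 m
βl = 2π·l/λ = 2π × 0.0913 = 32.9°
tan(βl) = 0.647
Z_in = Z_0·(Z_L + jZ_0·tanβl)/(Z_0 + jZ_L·tanβl) = 78.9 − j56.9 Ω
Γ_s = (Z_in − Z_s)/(Z_in + Z_s) = (28.9 − j56.9)/(129 − j56.9), |Γ_s| = 0.453

|Γ| ≈ 0.453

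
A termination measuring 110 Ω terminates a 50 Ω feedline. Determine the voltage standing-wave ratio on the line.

For a purely resistive load, VSWR = R_L/Z_0 or Z_0/R_L (whichever > 1) = 110/50

VSWR ≈ 2.2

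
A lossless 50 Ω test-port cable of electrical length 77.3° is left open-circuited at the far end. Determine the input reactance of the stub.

X_in ≈ -11.3 Ω (capacitive)

tan(βl) = 4.44
For an open-circuited stub, Z_in = −jZ_0·cot(βl) = −jZ_0/tan(βl)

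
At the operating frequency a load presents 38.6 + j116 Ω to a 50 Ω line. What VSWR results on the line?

Γ = (Z_L − Z_0)/(Z_L + Z_0) = (-11.4 + j116)/(88.6 + j116)
|Γ| = 117/146 = 0.799
VSWR = (1 + |Γ|)/(1 − |Γ|) = 1.8/0.201

VSWR ≈ 8.93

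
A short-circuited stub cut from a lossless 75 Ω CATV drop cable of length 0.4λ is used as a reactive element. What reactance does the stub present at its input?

βl = 2π × 0.4 = 144°
tan(βl) = -0.727
For a short-circuited stub, Z_in = jZ_0·tan(βl)

X_in ≈ -54.5 Ω (capacitive)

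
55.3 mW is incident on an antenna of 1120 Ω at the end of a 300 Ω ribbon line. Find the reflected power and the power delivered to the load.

P_reflected ≈ 18.4 mW; P_delivered ≈ 36.9 mW

Γ = (1120 − 300)/(1120 + 300) = 0.577
|Γ|² = 0.333
P_refl = |Γ|²·P_inc = 18.4 mW, P_del = (1 − |Γ|²)·P_inc = 36.9 mW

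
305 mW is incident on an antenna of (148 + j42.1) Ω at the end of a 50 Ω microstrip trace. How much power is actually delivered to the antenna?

|Γ| = |(98 + j42.1)/(198 + j42.1)| = 0.527
|Γ|² = 0.278
P_refl = |Γ|²·P_inc = 84.7 mW, P_del = (1 − |Γ|²)·P_inc = 220 mW

P_delivered ≈ 220 mW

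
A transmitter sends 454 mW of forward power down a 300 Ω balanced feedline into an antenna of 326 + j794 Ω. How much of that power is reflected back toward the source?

P_reflected ≈ 280 mW

|Γ| = |(26 + j794)/(626 + j794)| = 0.786
|Γ|² = 0.617
P_refl = |Γ|²·P_inc = 280 mW, P_del = (1 − |Γ|²)·P_inc = 174 mW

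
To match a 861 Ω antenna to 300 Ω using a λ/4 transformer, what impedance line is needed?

Z_qwt = √(Z_0·R_L) = √(300 × 861) = √258300

Z_qwt ≈ 508 Ω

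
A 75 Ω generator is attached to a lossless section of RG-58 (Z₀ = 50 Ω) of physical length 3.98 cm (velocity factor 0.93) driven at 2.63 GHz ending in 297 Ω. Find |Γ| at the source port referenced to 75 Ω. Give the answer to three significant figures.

λ = v/f = 0.93·c / 2.63 GHz = 0.106 m
βl = 2π·l/λ = 2π × 0.375 = 135°
tan(βl) = -0.998
Z_in = Z_0·(Z_L + jZ_0·tanβl)/(Z_0 + jZ_L·tanβl) = 16.4 + j47.3 Ω
Γ_s = (Z_in − Z_s)/(Z_in + Z_s) = (-58.6 + j47.3)/(91.4 + j47.3), |Γ_s| = 0.732

|Γ| ≈ 0.732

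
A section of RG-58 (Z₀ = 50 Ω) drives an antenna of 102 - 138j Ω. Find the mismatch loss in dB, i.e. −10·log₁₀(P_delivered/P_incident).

mismatch loss ≈ 3.15 dB

Γ = (52 − j138)/(152 − j138), |Γ| = 0.718
|Γ|² = 0.516, so P_del/P_inc = 1 − |Γ|² = 0.484
ML = −10·log₁₀(1 − |Γ|²)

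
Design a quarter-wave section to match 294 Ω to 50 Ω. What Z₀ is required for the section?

Z_qwt = √(Z_0·R_L) = √(50 × 294) = √14700

Z_qwt ≈ 121 Ω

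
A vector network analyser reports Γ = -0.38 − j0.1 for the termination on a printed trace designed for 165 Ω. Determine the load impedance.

Z_L ≈ 72.9 − j17.2 Ω

Z_L = Z_0·(1 + Γ)/(1 − Γ) = 165·(0.62 − j0.1)/(1.38 + j0.1)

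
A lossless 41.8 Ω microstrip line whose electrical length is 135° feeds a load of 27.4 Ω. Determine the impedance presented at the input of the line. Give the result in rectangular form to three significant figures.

tan(βl) = tan(135°) = -1
Z_in = Z_0·(Z_L + jZ_0·tanβl)/(Z_0 + jZ_L·tanβl)
     = 41.8·(27.4 − j41.8)/(41.8 − j27.4)

Z_in ≈ 38.3 − j16.7 Ω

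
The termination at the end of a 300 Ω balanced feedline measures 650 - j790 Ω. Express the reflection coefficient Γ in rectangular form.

Γ ≈ 0.627 − j0.31

Γ = (Z_L − Z_0)/(Z_L + Z_0) = (350 − j790)/(950 − j790)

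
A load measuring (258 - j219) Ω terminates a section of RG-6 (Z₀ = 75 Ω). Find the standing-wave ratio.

VSWR ≈ 6.04

Γ = (Z_L − Z_0)/(Z_L + Z_0) = (183 − j219)/(333 − j219)
|Γ| = 285/399 = 0.716
VSWR = (1 + |Γ|)/(1 − |Γ|) = 1.72/0.284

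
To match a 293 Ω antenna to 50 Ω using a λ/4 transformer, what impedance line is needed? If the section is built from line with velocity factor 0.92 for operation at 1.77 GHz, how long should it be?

Z_qwt = √(Z_0·R_L) = √(50 × 293) = √14650
λ = 0.92·c/f = 0.156 m, so l = λ/4 = 0.039 m

Z_qwt ≈ 121 Ω; length ≈ 3.9 cm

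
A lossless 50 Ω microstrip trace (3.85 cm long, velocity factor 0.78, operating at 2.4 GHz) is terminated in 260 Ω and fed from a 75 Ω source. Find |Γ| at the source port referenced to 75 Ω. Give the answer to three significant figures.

λ = v/f = 0.78·c / 2.4 GHz = 0.0975 m
βl = 2π·l/λ = 2π × 0.395 = 142°
tan(βl) = -0.777
Z_in = Z_0·(Z_L + jZ_0·tanβl)/(Z_0 + jZ_L·tanβl) = 24.1 + j58.4 Ω
Γ_s = (Z_in − Z_s)/(Z_in + Z_s) = (-50.9 + j58.4)/(99.1 + j58.4), |Γ_s| = 0.674

|Γ| ≈ 0.674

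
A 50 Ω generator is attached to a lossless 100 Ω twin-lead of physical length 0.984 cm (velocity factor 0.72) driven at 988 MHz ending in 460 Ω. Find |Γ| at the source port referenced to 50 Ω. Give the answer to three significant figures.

λ = v/f = 0.72·c / 988 MHz = 0.219 m
βl = 2π·l/λ = 2π × 0.045 = 16.2°
tan(βl) = 0.291
Z_in = Z_0·(Z_L + jZ_0·tanβl)/(Z_0 + jZ_L·tanβl) = 179 − j210 Ω
Γ_s = (Z_in − Z_s)/(Z_in + Z_s) = (129 − j210)/(229 − j210), |Γ_s| = 0.793

|Γ| ≈ 0.793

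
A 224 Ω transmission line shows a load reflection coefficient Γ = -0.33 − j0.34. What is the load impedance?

Z_L ≈ 92.2 − j80.8 Ω

Z_L = Z_0·(1 + Γ)/(1 − Γ) = 224·(0.67 − j0.34)/(1.33 + j0.34)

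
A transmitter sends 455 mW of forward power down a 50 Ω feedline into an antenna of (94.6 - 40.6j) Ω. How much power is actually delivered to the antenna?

|Γ| = |(44.6 − j40.6)/(144.6 − j40.6)| = 0.402
|Γ|² = 0.161
P_refl = |Γ|²·P_inc = 73.4 mW, P_del = (1 − |Γ|²)·P_inc = 382 mW

P_delivered ≈ 382 mW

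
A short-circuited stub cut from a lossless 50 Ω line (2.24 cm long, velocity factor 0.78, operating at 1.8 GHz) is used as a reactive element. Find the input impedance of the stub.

λ = v/f = 0.78·c / 1.8 GHz = 0.13 m
βl = 2π·l/λ = 2π × 0.172 = 62°
tan(βl) = 1.88
For a short-circuited stub, Z_in = jZ_0·tan(βl)

Z_in ≈ +j94.2 Ω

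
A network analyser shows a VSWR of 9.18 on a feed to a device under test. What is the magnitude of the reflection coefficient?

|Γ| ≈ 0.804

|Γ| = (S − 1)/(S + 1) = (9.18 − 1)/(9.18 + 1) = 8.18/10.2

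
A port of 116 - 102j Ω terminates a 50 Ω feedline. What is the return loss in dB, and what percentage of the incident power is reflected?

RL ≈ 4.1 dB; 38.9% of incident power reflected

Γ = (66 − j102)/(166 − j102), |Γ| = 0.624
RL = −20·log₁₀(0.624) = 4.1 dB
P_refl/P_inc = |Γ|² = 0.389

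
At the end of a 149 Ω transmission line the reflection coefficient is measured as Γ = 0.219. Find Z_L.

Z_L ≈ 233 Ω

Z_L = Z_0·(1 + Γ)/(1 − Γ) = 149·(1.22)/(0.781)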